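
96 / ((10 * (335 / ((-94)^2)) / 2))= 848256 / 1675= 506.42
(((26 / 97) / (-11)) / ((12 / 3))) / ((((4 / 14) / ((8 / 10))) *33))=-91 / 176055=-0.00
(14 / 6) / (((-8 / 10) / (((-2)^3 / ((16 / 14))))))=245 / 12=20.42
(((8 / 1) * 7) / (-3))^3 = -175616 / 27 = -6504.30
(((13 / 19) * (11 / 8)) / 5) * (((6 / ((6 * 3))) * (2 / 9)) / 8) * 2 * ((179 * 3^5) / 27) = 5.61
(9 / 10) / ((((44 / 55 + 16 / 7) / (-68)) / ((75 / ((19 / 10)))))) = -14875 / 19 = -782.89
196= 196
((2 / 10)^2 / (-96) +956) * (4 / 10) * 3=2294399 / 2000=1147.20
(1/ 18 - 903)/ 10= -16253/ 180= -90.29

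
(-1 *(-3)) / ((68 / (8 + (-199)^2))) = 118827 / 68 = 1747.46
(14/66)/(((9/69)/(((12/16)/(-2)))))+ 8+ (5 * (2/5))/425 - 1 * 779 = -86574097/112200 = -771.61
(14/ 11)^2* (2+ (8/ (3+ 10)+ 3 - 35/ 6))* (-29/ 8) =1.28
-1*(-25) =25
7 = 7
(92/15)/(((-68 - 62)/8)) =-368/975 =-0.38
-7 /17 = -0.41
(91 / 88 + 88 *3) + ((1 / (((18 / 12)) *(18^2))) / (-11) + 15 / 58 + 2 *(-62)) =87620581 / 620136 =141.29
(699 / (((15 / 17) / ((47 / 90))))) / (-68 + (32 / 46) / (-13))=-55663933 / 9156600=-6.08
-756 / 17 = -44.47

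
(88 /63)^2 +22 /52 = 245003 /103194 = 2.37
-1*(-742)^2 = -550564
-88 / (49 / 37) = -3256 / 49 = -66.45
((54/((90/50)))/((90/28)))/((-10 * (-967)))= 14/14505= 0.00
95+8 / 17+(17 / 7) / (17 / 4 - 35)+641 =10778564 / 14637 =736.39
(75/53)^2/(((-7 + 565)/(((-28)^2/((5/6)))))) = 294000/87079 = 3.38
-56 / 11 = -5.09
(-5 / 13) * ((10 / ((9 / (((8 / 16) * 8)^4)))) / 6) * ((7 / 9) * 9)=-44800 / 351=-127.64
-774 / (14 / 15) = -5805 / 7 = -829.29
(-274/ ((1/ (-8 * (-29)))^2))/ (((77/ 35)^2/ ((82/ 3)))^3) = -127053933712000000/ 47832147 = -2656245677.45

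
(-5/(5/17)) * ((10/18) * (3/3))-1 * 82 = -823/9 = -91.44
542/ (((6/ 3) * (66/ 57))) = 5149/ 22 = 234.05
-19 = -19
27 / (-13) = -2.08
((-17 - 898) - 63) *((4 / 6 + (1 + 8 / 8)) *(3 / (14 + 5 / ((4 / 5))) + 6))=-432928 / 27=-16034.37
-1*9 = -9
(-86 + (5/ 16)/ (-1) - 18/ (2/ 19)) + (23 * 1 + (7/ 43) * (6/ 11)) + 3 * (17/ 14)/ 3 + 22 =-11178435/ 52976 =-211.01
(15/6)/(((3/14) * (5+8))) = 35/39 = 0.90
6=6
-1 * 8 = -8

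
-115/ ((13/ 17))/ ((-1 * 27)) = 1955/ 351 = 5.57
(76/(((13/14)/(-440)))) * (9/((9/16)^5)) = -490901340160/85293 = -5755470.44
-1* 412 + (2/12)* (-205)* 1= -2677/6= -446.17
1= 1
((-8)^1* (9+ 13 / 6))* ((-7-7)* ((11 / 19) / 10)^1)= 72.41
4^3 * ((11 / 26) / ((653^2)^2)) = 352 / 2363720258653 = 0.00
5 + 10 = 15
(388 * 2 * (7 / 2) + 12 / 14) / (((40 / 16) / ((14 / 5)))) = 76072 / 25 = 3042.88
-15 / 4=-3.75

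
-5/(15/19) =-19/3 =-6.33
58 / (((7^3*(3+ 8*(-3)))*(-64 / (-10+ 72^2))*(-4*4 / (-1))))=75023 / 1843968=0.04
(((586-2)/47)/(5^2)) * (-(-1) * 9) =5256/1175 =4.47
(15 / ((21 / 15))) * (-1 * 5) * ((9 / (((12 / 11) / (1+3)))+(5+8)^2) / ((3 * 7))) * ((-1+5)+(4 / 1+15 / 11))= -2600750 / 539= -4825.14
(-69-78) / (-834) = 49 / 278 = 0.18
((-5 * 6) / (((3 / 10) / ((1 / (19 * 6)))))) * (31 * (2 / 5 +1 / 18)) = -6355 / 513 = -12.39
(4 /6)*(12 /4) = 2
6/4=1.50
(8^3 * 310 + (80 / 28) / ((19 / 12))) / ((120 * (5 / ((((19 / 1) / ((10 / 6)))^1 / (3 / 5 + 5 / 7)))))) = 52775 / 23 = 2294.57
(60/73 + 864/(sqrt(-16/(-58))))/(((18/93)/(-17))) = -18972 * sqrt(58)-5270/73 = -144558.64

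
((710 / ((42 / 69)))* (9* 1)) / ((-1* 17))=-73485 / 119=-617.52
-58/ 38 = -29/ 19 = -1.53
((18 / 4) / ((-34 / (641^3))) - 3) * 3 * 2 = -7111118079 / 34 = -209150531.74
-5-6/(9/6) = -9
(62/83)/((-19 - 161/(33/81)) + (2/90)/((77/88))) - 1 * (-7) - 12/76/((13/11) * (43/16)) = 141778207877/20404194278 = 6.95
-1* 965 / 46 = -965 / 46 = -20.98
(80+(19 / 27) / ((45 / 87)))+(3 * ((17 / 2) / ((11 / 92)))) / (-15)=299119 / 4455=67.14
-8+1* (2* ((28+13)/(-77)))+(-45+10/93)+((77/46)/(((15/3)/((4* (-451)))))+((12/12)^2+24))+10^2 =-438855454/823515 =-532.91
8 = 8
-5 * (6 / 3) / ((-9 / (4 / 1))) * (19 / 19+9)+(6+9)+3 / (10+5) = 2684 / 45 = 59.64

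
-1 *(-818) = 818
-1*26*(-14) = 364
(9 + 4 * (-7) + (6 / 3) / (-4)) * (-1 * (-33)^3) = -1401543 / 2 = -700771.50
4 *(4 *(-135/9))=-240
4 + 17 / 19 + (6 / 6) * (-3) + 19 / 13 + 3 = 1570 / 247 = 6.36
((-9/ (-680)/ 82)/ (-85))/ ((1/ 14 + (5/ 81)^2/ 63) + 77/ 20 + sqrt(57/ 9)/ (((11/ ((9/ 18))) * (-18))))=-14592511926627327/ 30135548798856787502080-626458930713 * sqrt(57)/ 6027109759771357500416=-0.00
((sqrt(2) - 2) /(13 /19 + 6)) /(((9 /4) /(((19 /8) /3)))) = -0.03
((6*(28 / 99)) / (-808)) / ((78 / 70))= -245 / 129987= -0.00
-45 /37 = -1.22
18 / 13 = 1.38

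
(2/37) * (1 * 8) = 16/37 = 0.43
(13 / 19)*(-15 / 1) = -195 / 19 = -10.26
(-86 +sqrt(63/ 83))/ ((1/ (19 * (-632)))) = 1022226.31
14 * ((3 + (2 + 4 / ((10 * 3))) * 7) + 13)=433.07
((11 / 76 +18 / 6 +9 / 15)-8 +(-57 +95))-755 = -274077 / 380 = -721.26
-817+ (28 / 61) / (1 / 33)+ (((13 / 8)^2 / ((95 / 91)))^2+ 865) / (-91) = -166505474039301 / 205200486400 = -811.43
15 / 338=0.04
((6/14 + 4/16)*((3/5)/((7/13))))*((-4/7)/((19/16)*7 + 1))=-11856/255535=-0.05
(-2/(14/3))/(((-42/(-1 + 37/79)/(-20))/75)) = 4500/553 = 8.14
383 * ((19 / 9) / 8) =7277 / 72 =101.07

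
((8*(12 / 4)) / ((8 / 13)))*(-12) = -468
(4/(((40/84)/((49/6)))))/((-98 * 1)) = -7/10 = -0.70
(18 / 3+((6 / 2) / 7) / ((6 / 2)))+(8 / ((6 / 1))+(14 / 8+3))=1027 / 84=12.23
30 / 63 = 10 / 21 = 0.48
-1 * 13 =-13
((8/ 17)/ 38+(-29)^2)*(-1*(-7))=1901529/ 323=5887.09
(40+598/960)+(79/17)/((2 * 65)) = 4313071/106080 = 40.66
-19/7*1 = -19/7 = -2.71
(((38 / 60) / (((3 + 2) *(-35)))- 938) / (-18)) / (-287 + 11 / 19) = -93565861 / 514269000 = -0.18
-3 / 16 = -0.19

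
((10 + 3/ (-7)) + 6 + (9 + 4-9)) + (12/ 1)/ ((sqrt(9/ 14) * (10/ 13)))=26 * sqrt(14)/ 5 + 137/ 7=39.03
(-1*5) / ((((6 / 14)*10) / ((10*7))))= -245 / 3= -81.67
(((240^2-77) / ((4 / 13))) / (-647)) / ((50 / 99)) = -74032101 / 129400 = -572.12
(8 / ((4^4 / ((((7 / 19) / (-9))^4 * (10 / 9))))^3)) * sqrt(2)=1730160900125 * sqrt(2) / 119459522640218243716597697082556416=0.00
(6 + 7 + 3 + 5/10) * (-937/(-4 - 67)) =30921/142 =217.75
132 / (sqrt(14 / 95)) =66 *sqrt(1330) / 7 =343.85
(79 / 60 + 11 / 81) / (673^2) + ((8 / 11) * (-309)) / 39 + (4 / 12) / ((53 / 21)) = -31309614208193 / 5561053203420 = -5.63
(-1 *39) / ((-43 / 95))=3705 / 43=86.16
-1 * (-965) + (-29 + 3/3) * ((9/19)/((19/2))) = 347861/361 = 963.60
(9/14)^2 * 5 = 405/196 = 2.07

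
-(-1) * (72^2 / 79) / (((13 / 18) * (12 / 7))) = 54432 / 1027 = 53.00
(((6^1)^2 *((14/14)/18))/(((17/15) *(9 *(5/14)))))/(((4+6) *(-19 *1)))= -0.00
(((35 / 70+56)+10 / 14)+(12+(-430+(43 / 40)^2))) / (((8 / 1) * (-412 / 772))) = 777376401 / 9228800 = 84.23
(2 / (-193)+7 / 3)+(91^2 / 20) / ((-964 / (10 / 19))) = 2.10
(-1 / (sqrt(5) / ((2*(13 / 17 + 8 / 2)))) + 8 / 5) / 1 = 8 / 5 - 162*sqrt(5) / 85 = -2.66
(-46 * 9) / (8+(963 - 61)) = -207 / 455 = -0.45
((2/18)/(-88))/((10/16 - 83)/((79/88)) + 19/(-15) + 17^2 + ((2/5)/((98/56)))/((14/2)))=-0.00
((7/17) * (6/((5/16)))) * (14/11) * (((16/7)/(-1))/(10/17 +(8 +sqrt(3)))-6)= -241535616/3823963 +365568 * sqrt(3)/1124695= -62.60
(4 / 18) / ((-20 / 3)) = -1 / 30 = -0.03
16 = 16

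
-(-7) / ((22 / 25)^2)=4375 / 484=9.04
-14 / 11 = -1.27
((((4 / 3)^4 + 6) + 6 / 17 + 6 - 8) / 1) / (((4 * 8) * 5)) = 5173 / 110160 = 0.05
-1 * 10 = -10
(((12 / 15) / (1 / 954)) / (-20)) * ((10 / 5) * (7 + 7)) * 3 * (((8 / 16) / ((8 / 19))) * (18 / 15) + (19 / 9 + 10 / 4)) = -2418549 / 125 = -19348.39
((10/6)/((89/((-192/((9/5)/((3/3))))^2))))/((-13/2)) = -1024000/31239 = -32.78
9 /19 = 0.47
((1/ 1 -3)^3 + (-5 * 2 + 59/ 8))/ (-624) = 85/ 4992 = 0.02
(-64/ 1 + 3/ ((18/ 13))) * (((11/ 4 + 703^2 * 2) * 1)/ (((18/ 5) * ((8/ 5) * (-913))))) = 36670409825/ 3155328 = 11621.74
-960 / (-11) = 960 / 11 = 87.27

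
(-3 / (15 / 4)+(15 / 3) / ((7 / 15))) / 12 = 347 / 420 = 0.83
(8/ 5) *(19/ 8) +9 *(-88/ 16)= -457/ 10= -45.70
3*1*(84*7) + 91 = 1855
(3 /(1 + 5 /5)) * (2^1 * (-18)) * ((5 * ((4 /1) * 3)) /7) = -3240 /7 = -462.86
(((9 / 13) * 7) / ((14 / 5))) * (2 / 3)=15 / 13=1.15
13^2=169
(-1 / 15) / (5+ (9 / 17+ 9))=-17 / 3705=-0.00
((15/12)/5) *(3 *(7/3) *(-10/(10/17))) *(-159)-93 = 18549/4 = 4637.25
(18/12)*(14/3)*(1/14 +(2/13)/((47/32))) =1507/1222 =1.23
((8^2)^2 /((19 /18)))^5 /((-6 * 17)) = -363087263602825104457728 /42093683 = -8625694824632596.40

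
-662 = -662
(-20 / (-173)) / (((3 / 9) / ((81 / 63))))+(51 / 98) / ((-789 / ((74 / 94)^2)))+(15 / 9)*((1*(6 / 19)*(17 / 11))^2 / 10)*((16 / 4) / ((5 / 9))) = 1573238128647487 / 2151226899303790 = 0.73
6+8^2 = 70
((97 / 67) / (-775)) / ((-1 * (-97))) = -1 / 51925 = -0.00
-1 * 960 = -960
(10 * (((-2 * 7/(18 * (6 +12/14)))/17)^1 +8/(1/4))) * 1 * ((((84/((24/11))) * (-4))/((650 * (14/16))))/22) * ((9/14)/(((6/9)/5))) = -234959/12376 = -18.99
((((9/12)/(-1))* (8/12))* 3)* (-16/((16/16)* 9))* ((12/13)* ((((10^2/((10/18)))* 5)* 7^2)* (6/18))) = 470400/13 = 36184.62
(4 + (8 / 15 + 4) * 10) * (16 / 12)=592 / 9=65.78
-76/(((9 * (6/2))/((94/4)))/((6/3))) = -3572/27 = -132.30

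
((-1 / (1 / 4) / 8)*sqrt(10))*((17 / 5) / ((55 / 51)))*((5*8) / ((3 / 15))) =-3468*sqrt(10) / 11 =-996.98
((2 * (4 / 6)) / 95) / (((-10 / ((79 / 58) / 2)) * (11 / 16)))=-0.00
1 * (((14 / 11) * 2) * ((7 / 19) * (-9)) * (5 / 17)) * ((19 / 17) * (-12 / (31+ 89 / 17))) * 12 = 22680 / 2057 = 11.03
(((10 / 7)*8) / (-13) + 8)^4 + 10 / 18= 1587217197749 / 617174649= 2571.75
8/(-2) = -4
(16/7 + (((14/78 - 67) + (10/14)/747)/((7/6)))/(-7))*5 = 58110970/1110291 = 52.34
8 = 8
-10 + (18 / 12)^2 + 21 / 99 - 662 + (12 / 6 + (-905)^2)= 108023185 / 132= 818357.46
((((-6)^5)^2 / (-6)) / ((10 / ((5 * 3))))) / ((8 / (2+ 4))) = -11337408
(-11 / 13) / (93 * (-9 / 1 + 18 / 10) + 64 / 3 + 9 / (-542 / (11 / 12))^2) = 70503360 / 54014972063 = 0.00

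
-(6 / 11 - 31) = 335 / 11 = 30.45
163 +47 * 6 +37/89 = 39642/89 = 445.42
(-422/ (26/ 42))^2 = 78535044/ 169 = 464704.40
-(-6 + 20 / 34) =92 / 17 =5.41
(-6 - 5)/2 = -11/2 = -5.50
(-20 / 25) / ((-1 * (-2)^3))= -0.10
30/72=5/12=0.42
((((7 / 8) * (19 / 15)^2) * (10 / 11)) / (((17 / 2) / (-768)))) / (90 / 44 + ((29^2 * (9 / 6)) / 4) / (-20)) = 10350592 / 1231803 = 8.40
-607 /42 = -14.45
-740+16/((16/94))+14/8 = -2577/4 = -644.25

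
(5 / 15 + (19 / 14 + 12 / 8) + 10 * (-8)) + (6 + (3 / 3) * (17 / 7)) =-1436 / 21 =-68.38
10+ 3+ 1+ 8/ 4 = 16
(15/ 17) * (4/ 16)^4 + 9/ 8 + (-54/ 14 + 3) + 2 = 69193/ 30464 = 2.27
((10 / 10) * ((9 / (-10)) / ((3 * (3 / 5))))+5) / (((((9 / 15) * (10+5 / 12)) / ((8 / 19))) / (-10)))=-288 / 95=-3.03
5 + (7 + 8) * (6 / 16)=85 / 8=10.62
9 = 9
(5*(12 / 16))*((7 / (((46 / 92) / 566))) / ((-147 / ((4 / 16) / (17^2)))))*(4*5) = -7075 / 2023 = -3.50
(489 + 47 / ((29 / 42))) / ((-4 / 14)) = -113085 / 58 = -1949.74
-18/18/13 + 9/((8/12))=349/26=13.42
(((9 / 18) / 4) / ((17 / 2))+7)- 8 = -67 / 68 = -0.99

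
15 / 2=7.50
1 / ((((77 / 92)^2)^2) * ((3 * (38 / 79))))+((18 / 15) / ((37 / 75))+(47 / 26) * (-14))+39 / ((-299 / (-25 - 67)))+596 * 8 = 4586234764891001 / 963790925097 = 4758.54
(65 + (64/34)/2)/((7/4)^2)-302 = -233630/833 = -280.47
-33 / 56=-0.59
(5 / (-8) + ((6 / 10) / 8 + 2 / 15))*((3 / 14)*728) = -65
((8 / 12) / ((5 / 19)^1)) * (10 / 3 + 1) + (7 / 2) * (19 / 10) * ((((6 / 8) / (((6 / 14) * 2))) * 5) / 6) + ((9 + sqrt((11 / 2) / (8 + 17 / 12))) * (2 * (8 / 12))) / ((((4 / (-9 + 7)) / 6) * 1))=-23.23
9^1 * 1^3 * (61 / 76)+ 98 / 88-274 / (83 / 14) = -1314193 / 34694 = -37.88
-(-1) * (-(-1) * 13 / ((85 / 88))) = 1144 / 85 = 13.46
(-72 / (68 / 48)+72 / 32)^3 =-36035099127 / 314432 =-114603.79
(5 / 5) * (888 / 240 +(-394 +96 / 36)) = -11629 / 30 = -387.63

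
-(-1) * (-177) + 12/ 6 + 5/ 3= -520/ 3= -173.33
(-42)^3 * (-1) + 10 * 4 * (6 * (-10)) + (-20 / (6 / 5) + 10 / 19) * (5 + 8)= 4074256 / 57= 71478.18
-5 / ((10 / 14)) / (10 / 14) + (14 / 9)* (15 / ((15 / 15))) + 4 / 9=629 / 45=13.98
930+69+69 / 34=34035 / 34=1001.03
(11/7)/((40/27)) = 297/280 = 1.06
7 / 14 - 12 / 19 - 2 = -81 / 38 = -2.13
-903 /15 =-301 /5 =-60.20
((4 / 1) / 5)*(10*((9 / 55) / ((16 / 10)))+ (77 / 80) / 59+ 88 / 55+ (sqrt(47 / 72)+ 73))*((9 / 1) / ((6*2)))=45.87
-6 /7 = -0.86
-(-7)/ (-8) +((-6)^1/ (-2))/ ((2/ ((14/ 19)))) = 35/ 152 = 0.23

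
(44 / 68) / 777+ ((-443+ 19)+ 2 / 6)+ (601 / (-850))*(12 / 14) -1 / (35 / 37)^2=-983319584 / 2311575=-425.39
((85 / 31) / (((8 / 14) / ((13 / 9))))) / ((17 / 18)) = 455 / 62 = 7.34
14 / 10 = 7 / 5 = 1.40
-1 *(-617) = 617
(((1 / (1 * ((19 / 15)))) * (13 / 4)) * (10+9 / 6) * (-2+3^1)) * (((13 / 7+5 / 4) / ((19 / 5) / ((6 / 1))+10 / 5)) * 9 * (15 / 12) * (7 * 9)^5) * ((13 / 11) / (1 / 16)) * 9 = 4368939611478931125 / 66044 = 66151953417099.68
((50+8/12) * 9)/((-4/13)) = -1482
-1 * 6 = -6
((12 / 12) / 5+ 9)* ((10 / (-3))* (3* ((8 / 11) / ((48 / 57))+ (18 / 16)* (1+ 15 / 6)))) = -19435 / 44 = -441.70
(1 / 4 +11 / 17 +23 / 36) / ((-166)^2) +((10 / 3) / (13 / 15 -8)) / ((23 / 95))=-20025744665 / 10375743348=-1.93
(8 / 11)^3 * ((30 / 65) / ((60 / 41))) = 10496 / 86515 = 0.12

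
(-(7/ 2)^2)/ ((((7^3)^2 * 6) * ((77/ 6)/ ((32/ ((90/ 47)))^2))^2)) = -159897387008/ 19458188701875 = -0.01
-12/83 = -0.14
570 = 570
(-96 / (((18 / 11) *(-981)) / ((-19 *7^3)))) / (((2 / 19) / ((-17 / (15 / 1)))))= 185239208 / 44145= 4196.15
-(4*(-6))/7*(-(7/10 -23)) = 2676/35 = 76.46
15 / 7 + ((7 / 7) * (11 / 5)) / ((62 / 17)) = 5959 / 2170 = 2.75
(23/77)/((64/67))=1541/4928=0.31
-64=-64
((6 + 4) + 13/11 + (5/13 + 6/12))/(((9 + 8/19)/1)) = 65569/51194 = 1.28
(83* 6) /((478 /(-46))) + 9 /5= -55119 /1195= -46.12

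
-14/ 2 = -7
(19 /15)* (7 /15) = 133 /225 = 0.59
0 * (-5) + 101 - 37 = 64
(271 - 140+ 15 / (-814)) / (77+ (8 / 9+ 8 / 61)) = 58533831 / 34866062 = 1.68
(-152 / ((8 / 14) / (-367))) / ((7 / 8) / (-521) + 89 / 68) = 6917104432 / 92619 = 74683.43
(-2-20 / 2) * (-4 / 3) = 16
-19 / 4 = -4.75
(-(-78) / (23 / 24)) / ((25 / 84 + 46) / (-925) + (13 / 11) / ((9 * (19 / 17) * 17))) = -91199908800 / 48339169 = -1886.67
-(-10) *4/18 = 20/9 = 2.22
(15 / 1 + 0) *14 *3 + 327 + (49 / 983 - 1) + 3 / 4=3762137 / 3932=956.80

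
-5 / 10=-1 / 2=-0.50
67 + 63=130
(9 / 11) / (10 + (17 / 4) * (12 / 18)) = 54 / 847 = 0.06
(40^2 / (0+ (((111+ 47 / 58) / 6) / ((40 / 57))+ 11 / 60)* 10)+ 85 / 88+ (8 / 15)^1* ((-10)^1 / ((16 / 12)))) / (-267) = -32205667 / 2915046904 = -0.01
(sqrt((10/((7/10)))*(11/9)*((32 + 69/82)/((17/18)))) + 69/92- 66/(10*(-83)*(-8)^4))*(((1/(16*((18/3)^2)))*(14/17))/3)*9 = 2974797/924712960 + 5*sqrt(144530617)/568752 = 0.11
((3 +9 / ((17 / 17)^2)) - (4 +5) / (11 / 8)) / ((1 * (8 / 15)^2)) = 19.18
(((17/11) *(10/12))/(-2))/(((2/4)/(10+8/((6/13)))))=-3485/99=-35.20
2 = 2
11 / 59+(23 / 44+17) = 45973 / 2596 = 17.71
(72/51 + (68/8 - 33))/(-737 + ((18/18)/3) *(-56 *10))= 2355/94214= 0.02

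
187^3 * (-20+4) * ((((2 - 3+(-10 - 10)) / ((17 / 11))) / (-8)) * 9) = -1599412122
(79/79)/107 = 1/107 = 0.01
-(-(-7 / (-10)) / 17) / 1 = 7 / 170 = 0.04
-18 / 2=-9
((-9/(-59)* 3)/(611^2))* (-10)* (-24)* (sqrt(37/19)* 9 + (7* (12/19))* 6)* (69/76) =1006020* sqrt(703)/7951363979 + 56337120/7951363979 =0.01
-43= -43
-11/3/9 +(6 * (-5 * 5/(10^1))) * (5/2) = -37.91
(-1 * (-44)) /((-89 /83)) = -3652 /89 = -41.03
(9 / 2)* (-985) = -8865 / 2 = -4432.50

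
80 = 80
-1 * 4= -4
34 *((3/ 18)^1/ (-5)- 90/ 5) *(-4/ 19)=129.08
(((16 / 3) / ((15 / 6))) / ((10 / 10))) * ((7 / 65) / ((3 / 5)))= 0.38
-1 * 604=-604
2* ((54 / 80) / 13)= 27 / 260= 0.10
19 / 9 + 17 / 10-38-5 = -3527 / 90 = -39.19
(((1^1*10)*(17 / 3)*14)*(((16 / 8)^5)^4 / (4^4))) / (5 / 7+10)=13647872 / 45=303286.04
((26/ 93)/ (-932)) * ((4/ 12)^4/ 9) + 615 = 19429942217/ 31593402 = 615.00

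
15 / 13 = 1.15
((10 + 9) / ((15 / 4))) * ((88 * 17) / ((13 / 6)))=227392 / 65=3498.34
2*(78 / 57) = 52 / 19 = 2.74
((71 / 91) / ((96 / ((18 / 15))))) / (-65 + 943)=71 / 6391840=0.00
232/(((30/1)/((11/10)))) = 638/75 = 8.51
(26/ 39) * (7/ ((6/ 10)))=70/ 9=7.78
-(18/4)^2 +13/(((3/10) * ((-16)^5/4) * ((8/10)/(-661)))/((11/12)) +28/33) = -574449153/28542902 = -20.13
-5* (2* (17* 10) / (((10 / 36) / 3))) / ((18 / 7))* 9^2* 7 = -4048380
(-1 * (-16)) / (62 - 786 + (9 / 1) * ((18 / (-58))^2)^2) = -11316496 / 512012395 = -0.02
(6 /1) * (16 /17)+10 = 266 /17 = 15.65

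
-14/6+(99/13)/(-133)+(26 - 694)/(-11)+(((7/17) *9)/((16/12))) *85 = 67232929/228228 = 294.59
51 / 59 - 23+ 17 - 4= -539 / 59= -9.14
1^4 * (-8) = -8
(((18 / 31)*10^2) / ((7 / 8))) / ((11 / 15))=216000 / 2387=90.49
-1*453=-453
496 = 496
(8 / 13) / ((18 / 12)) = 16 / 39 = 0.41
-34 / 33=-1.03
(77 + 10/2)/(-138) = -41/69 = -0.59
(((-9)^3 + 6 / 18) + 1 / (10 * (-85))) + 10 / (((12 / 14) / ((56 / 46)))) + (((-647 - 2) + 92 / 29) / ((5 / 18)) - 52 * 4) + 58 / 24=-11038610347 / 3401700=-3245.03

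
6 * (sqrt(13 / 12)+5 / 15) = 2+sqrt(39) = 8.24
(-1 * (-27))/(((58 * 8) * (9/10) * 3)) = 5/232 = 0.02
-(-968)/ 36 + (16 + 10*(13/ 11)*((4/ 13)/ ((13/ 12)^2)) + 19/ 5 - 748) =-58408981/ 83655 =-698.21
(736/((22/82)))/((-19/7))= -1010.68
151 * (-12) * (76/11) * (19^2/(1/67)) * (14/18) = -235513949.58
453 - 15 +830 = 1268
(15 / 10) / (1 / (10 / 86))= 15 / 86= 0.17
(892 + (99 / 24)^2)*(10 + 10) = 18180.31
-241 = -241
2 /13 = 0.15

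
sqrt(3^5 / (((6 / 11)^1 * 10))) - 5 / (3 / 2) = -10 / 3 + 9 * sqrt(55) / 10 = 3.34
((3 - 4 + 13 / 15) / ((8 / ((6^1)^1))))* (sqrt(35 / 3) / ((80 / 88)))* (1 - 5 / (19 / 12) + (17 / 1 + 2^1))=-176* sqrt(105) / 285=-6.33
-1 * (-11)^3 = 1331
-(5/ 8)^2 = -25/ 64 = -0.39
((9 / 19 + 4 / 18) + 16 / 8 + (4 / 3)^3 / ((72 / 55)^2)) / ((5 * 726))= 84749 / 75418695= 0.00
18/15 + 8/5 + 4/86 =2.85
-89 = -89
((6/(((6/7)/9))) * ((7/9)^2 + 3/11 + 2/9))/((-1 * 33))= -6860/3267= -2.10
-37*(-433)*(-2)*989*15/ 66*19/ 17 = -1505253055/ 187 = -8049481.58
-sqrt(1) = -1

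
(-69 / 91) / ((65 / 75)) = -1035 / 1183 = -0.87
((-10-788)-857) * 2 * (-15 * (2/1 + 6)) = 397200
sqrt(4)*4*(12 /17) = 96 /17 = 5.65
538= 538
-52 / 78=-2 / 3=-0.67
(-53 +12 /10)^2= 67081 /25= 2683.24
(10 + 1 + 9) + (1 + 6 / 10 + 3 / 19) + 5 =2542 / 95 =26.76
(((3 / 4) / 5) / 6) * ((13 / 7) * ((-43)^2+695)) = 4134 / 35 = 118.11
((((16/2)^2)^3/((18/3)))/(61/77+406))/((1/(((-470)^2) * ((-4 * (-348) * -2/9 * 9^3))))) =-55860923046297600/10441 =-5350150660501.64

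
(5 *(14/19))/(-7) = -10/19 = -0.53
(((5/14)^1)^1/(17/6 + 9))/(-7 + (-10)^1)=-15/8449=-0.00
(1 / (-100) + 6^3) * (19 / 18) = 410381 / 1800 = 227.99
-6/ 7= -0.86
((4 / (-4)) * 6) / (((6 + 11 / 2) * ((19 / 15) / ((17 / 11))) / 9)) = -27540 / 4807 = -5.73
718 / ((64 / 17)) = 190.72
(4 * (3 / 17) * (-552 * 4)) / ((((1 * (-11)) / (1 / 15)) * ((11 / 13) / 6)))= 688896 / 10285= 66.98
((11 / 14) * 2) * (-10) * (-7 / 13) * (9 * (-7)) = -6930 / 13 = -533.08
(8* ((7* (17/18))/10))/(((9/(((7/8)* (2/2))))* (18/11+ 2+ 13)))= 9163/296460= 0.03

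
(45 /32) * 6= 135 /16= 8.44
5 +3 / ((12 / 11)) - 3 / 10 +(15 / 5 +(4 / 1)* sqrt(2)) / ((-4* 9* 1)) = 221 / 30 - sqrt(2) / 9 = 7.21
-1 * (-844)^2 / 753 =-712336 / 753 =-946.00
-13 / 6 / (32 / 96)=-13 / 2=-6.50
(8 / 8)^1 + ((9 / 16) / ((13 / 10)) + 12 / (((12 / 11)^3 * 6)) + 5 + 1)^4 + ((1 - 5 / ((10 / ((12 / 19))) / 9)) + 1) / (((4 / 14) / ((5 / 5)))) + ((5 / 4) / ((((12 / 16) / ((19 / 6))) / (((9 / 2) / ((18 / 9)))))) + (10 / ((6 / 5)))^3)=4630.02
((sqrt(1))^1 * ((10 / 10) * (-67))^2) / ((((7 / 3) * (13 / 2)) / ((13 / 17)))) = 26934 / 119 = 226.34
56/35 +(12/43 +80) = 17604/215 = 81.88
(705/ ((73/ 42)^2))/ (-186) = -207270/ 165199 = -1.25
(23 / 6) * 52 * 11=6578 / 3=2192.67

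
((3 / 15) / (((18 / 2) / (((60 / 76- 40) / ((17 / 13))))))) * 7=-13559 / 2907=-4.66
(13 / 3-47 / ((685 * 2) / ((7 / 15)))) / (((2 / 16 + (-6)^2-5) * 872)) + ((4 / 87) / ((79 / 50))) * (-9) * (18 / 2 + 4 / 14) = -21750731631323 / 8944597459350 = -2.43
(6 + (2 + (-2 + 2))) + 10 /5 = 10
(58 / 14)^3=24389 / 343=71.10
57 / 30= 19 / 10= 1.90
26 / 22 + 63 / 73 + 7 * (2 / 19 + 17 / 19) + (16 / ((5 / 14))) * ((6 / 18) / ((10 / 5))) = 198881 / 12045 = 16.51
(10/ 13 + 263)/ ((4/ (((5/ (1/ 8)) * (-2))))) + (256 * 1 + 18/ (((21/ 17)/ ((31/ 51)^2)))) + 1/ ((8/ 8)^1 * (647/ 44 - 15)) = -23285686/ 4641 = -5017.39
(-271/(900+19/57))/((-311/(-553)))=-449589/840011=-0.54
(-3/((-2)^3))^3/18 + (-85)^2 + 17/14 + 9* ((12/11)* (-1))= 568998631/78848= 7216.40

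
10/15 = 2/3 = 0.67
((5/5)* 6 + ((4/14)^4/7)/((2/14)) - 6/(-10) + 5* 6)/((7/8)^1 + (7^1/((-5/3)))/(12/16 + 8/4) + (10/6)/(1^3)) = 116018232/3214939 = 36.09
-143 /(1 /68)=-9724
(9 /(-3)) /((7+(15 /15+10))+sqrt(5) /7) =-2646 /15871+21 * sqrt(5) /15871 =-0.16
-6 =-6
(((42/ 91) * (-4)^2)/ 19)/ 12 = 8/ 247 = 0.03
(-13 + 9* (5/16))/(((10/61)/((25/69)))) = -49715/2208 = -22.52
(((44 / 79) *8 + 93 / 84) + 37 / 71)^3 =872349889937116499 / 3873739517724608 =225.20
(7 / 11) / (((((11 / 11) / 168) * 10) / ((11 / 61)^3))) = 71148 / 1134905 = 0.06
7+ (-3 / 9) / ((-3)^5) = 7.00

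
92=92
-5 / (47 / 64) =-320 / 47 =-6.81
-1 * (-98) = 98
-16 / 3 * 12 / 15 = -64 / 15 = -4.27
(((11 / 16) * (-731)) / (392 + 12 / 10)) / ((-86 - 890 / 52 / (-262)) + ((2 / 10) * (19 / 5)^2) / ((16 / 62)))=8558639375 / 500498291564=0.02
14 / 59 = 0.24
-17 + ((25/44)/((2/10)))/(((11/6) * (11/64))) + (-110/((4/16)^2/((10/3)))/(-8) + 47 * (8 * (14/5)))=35500747/19965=1778.15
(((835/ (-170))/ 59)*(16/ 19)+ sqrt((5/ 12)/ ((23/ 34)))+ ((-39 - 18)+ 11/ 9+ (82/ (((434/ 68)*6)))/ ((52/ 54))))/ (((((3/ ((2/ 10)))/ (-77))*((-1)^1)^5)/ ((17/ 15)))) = -285399804239/ 914820075+ 1309*sqrt(11730)/ 31050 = -307.41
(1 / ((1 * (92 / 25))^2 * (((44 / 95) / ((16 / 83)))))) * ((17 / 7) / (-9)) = -0.01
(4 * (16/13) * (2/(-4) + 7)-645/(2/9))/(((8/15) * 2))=-2691.09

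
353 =353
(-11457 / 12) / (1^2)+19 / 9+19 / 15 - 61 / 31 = -5319637 / 5580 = -953.34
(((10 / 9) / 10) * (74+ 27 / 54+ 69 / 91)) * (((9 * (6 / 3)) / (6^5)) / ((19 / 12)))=13697 / 1120392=0.01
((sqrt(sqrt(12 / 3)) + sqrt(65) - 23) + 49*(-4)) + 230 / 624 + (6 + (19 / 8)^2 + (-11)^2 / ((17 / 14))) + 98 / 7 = -3960761 / 42432 + sqrt(2) + sqrt(65) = -83.87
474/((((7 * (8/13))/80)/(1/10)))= 6162/7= 880.29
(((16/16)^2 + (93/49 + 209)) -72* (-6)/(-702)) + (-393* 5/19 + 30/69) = 30146334/278369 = 108.30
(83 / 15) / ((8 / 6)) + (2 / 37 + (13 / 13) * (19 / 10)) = 4517 / 740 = 6.10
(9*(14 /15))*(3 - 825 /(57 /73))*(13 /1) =-10929828 /95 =-115050.82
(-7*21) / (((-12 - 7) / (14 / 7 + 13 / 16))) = 21.76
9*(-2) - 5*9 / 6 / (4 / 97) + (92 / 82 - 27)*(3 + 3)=-116487 / 328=-355.14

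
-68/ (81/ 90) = -680/ 9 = -75.56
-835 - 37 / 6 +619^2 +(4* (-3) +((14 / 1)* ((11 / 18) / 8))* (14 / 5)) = 68815949 / 180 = 382310.83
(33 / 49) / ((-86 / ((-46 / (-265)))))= -759 / 558355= -0.00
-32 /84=-8 /21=-0.38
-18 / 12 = -3 / 2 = -1.50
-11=-11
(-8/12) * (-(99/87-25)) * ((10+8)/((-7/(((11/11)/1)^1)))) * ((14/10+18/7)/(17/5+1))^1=36.92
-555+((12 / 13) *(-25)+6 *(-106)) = -15783 / 13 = -1214.08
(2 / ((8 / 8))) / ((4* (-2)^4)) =1 / 32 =0.03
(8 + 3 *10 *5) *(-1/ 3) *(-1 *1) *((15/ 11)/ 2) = 395/ 11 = 35.91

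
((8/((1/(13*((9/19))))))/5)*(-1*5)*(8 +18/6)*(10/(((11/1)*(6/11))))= -17160/19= -903.16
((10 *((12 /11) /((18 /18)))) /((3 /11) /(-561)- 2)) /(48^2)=-187 /79008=-0.00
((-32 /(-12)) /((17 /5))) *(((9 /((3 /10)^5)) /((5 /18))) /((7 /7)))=1600000 /153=10457.52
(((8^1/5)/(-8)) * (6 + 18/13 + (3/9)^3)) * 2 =-1042/351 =-2.97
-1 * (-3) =3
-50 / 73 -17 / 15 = -1991 / 1095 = -1.82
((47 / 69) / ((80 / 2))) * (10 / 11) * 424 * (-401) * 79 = -157824778 / 759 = -207937.78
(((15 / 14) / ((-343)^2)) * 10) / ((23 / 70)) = 750 / 2705927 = 0.00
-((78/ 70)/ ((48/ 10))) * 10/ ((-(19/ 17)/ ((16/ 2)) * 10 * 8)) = 221/ 1064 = 0.21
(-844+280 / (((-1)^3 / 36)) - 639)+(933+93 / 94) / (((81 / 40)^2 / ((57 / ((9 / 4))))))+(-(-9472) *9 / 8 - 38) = 495968395 / 102789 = 4825.11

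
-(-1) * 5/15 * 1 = 1/3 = 0.33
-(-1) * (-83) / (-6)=83 / 6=13.83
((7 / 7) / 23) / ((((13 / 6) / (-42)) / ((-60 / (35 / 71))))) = 30672 / 299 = 102.58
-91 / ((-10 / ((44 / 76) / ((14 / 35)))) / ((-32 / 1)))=-8008 / 19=-421.47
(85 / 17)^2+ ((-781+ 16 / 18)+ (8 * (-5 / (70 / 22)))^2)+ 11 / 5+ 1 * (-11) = -605.87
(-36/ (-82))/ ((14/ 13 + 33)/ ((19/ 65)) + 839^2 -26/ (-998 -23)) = 174591/ 279981322504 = 0.00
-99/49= -2.02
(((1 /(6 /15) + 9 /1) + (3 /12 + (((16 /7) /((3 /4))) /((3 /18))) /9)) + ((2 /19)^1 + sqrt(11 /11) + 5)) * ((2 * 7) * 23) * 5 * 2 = 10950185 /171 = 64036.17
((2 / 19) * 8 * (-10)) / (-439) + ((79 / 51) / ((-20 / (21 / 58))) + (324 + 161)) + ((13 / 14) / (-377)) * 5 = 484.98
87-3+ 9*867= 7887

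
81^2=6561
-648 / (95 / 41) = -26568 / 95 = -279.66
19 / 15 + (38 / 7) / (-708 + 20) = 45467 / 36120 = 1.26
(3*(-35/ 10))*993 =-20853/ 2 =-10426.50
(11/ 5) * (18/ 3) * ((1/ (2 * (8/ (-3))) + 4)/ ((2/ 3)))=6039/ 80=75.49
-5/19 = -0.26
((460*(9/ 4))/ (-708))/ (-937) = 345/ 221132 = 0.00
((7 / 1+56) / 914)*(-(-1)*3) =189 / 914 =0.21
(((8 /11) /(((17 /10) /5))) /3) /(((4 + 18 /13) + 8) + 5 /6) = 0.05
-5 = -5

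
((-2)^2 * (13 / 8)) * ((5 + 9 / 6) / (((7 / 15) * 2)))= 2535 / 56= 45.27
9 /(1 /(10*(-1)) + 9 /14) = 315 /19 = 16.58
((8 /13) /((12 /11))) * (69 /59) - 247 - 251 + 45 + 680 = 227.66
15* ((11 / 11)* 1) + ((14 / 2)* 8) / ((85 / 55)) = 51.24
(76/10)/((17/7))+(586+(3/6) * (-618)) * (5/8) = 119853/680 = 176.25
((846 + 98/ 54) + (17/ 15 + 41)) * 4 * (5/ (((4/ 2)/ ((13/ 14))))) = 8263.80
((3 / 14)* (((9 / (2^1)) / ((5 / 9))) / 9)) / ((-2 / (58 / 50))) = -783 / 7000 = -0.11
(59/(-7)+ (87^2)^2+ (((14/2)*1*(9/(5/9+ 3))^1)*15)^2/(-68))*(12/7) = 98209223.58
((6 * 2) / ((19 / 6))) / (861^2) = 8 / 1565011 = 0.00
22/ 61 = 0.36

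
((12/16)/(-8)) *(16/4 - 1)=-9/32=-0.28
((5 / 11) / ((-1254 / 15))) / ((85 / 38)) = -5 / 2057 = -0.00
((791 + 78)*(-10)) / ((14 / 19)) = -82555 / 7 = -11793.57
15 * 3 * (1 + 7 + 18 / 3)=630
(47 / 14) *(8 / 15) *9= 564 / 35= 16.11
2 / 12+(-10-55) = -389 / 6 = -64.83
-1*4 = -4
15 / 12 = 1.25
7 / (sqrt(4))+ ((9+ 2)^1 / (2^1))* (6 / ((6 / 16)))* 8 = 1415 / 2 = 707.50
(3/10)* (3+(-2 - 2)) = -3/10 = -0.30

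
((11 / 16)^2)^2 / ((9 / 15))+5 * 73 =71835125 / 196608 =365.37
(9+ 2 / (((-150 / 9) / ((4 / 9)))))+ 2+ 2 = 971 / 75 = 12.95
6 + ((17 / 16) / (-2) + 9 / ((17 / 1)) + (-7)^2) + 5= 32639 / 544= 60.00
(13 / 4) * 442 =2873 / 2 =1436.50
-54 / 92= -27 / 46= -0.59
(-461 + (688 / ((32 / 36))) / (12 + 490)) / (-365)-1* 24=-2083436 / 91615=-22.74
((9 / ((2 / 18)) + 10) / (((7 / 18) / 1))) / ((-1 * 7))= -234 / 7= -33.43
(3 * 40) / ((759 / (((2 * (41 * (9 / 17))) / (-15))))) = -1968 / 4301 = -0.46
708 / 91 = 7.78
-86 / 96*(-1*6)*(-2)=-10.75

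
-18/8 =-9/4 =-2.25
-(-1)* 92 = 92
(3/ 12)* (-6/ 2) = -3/ 4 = -0.75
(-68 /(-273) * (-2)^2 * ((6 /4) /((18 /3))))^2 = 0.06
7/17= 0.41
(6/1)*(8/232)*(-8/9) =-16/87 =-0.18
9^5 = 59049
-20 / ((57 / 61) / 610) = -744200 / 57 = -13056.14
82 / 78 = 41 / 39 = 1.05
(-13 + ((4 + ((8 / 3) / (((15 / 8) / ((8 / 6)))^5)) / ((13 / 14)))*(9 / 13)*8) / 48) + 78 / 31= -9630767765423 / 966742846875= -9.96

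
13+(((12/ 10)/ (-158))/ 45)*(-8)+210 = 1321283/ 5925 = 223.00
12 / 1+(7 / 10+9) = 217 / 10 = 21.70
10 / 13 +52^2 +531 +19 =42312 / 13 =3254.77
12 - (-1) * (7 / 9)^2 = 1021 / 81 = 12.60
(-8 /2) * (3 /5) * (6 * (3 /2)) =-108 /5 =-21.60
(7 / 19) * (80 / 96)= 35 / 114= 0.31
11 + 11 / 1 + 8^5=32790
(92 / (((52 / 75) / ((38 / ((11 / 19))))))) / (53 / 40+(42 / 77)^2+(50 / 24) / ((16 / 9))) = 4383984000 / 1406587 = 3116.75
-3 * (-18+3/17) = 909/17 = 53.47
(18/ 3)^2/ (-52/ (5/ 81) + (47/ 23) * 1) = -4140/ 96641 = -0.04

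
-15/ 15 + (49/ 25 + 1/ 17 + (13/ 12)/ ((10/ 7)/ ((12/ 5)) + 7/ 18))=223409/ 105400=2.12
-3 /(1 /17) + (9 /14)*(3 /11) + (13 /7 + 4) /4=-15203 /308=-49.36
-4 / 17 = -0.24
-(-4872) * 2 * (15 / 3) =48720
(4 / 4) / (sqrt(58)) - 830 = -830 + sqrt(58) / 58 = -829.87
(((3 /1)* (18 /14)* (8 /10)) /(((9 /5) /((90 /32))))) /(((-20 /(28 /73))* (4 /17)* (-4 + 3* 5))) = -459 /12848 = -0.04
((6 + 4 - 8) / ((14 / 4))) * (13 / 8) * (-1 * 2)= -13 / 7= -1.86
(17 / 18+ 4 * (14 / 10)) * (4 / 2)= 589 / 45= 13.09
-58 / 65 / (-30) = 29 / 975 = 0.03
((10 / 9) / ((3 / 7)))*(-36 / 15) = -56 / 9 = -6.22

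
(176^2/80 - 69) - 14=1521/5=304.20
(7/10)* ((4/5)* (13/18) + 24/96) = 1043/1800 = 0.58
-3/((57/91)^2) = -7.65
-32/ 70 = -16/ 35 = -0.46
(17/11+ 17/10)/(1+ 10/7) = 147/110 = 1.34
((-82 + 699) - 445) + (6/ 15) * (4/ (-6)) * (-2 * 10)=177.33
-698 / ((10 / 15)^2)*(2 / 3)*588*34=-20931624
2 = 2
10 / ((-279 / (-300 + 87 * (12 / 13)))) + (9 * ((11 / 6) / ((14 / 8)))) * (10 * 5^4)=498779140 / 8463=58936.45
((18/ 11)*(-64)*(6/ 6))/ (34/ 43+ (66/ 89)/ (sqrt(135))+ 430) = -2477845952640/ 10192502253131+ 94787136*sqrt(15)/ 10192502253131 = -0.24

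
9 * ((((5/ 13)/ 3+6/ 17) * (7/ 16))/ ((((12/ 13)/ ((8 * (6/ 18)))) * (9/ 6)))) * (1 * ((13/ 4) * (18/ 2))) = 29029/ 272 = 106.72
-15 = -15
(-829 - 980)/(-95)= 1809/95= 19.04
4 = 4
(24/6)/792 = 1/198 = 0.01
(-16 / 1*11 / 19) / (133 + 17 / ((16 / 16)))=-88 / 1425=-0.06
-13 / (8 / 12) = -39 / 2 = -19.50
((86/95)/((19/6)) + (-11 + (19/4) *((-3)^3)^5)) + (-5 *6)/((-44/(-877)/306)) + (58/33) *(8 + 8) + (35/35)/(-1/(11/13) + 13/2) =-635027307654947/9292140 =-68340264.75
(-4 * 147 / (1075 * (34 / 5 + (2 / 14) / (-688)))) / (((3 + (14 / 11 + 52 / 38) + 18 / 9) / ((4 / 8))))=-6881952 / 1307455915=-0.01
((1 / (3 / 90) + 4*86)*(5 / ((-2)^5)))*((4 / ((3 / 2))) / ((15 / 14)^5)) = -50286544 / 455625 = -110.37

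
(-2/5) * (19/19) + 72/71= 218/355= 0.61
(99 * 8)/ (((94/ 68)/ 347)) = 9344016/ 47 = 198808.85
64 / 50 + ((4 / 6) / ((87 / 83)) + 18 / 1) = 129952 / 6525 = 19.92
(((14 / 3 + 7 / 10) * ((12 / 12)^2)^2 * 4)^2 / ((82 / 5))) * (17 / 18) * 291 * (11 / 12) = 470181019 / 66420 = 7078.91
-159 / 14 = -11.36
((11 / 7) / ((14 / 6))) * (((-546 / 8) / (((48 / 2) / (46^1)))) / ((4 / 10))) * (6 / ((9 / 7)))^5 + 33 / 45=-197421928 / 405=-487461.55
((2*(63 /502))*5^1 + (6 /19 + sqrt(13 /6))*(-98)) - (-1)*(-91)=-49*sqrt(78) /3 - 575582 /4769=-264.94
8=8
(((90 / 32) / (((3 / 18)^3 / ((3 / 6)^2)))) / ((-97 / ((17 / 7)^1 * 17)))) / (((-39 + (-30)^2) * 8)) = -117045 / 12471872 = -0.01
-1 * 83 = -83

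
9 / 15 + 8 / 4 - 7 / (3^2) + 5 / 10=209 / 90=2.32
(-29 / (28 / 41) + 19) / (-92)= 657 / 2576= 0.26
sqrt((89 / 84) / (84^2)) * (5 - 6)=-sqrt(1869) / 3528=-0.01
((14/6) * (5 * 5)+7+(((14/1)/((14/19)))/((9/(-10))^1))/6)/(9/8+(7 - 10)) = -13352/405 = -32.97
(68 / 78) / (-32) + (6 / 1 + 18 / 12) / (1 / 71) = 332263 / 624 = 532.47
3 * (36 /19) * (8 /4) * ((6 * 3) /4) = 972 /19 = 51.16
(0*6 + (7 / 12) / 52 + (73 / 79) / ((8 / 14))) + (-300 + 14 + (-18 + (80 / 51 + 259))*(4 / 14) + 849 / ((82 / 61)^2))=837414582365 / 3287040848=254.76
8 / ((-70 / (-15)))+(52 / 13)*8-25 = 61 / 7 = 8.71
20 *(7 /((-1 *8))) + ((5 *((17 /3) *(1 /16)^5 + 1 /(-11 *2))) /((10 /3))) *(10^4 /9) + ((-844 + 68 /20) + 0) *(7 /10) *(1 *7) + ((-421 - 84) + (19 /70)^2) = -14996422234873 /3179151360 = -4717.11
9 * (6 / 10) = 27 / 5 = 5.40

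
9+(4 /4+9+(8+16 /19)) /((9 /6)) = 1229 /57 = 21.56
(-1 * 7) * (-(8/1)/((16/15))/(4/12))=315/2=157.50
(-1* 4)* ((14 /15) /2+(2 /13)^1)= -484 /195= -2.48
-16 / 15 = -1.07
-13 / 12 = -1.08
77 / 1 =77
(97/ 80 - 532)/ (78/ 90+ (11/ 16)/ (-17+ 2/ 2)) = -2038224/ 3163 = -644.40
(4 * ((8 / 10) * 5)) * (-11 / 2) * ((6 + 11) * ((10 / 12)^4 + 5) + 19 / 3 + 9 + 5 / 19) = -29468593 / 3078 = -9573.94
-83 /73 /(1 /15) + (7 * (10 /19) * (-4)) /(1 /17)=-371135 /1387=-267.58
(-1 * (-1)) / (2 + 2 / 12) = 6 / 13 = 0.46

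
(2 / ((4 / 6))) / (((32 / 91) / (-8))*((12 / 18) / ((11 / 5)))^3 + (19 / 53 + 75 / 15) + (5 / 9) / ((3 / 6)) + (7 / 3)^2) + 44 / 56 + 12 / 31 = 1276641028463 / 896114489186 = 1.42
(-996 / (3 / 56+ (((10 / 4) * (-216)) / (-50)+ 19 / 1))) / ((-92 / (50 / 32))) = 0.57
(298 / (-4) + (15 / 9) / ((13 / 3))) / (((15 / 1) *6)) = -1927 / 2340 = -0.82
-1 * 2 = -2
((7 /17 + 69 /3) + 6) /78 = 0.38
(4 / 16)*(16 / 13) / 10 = 2 / 65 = 0.03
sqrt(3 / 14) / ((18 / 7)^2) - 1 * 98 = -98+ 7 * sqrt(42) / 648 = -97.93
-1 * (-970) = 970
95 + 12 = 107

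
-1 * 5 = -5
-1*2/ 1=-2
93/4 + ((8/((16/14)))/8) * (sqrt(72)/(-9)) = 93/4 - 7 * sqrt(2)/12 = 22.43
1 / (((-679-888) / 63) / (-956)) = 60228 / 1567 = 38.44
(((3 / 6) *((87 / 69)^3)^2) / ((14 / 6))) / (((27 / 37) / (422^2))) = 1959677551493834 / 9326261007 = 210124.67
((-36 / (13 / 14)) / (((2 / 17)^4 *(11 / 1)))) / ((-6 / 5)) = 8769705 / 572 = 15331.65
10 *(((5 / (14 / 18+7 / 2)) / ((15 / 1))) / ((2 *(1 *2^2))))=15 / 154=0.10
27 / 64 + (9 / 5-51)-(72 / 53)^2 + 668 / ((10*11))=-440504987 / 9887680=-44.55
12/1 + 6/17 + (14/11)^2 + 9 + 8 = 63711/2057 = 30.97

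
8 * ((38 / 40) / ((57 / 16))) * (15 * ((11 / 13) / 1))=352 / 13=27.08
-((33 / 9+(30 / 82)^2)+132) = -684842 / 5043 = -135.80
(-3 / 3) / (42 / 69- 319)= 23 / 7323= 0.00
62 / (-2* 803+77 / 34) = -0.04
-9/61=-0.15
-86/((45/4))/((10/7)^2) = -4214/1125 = -3.75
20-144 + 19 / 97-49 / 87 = -1049536 / 8439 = -124.37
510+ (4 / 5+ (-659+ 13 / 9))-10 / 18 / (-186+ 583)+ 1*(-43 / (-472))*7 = -1232118371 / 8432280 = -146.12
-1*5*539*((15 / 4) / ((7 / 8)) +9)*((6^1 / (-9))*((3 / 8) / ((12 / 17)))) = 202895 / 16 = 12680.94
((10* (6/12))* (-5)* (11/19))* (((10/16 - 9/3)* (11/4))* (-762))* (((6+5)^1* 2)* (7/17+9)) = -253555500/17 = -14915029.41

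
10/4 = 5/2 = 2.50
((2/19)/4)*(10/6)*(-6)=-5/19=-0.26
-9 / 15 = -3 / 5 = -0.60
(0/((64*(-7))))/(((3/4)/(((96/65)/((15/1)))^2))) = 0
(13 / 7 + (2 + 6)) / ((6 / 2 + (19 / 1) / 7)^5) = 165669 / 102400000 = 0.00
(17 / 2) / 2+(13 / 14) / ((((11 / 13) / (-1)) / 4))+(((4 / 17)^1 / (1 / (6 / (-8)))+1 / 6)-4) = -65179 / 15708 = -4.15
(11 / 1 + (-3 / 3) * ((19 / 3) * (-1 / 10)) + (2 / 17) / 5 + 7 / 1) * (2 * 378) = 239778 / 17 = 14104.59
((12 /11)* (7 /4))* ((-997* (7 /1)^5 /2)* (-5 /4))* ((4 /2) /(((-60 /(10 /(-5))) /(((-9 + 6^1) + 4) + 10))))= 117296053 /8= 14662006.62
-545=-545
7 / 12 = 0.58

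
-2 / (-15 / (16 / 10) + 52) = -16 / 341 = -0.05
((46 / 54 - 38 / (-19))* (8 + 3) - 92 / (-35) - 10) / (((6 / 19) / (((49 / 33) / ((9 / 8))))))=12065228 / 120285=100.31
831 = 831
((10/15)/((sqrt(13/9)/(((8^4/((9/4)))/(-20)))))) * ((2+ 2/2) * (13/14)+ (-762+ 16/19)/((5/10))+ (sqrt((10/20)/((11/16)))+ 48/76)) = -16384 * sqrt(286)/6435+ 127299584 * sqrt(13)/5985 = 76646.19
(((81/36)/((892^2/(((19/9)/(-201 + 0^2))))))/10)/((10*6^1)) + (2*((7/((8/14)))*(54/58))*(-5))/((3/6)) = -2539024294464551/11131021094400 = -228.10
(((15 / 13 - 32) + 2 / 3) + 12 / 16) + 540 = 79649 / 156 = 510.57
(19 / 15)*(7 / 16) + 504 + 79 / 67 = 8132191 / 16080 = 505.73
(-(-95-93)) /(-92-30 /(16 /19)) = -1504 /1021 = -1.47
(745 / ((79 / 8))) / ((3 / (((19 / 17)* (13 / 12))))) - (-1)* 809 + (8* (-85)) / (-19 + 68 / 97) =3761428319 / 4290885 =876.61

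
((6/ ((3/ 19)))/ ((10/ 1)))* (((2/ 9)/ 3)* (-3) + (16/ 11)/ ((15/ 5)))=1.00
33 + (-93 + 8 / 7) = -412 / 7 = -58.86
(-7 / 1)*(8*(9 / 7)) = -72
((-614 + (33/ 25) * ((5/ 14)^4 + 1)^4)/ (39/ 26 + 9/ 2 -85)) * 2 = 33354918641344350379487/ 2150728921086753996800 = 15.51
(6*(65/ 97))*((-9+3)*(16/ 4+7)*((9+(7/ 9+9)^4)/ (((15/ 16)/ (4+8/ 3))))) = -10987632198400/ 636417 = -17264831.39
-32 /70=-16 /35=-0.46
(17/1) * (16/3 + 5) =175.67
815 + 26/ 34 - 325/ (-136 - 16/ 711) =1345130291/ 1644104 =818.15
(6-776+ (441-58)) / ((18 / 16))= -344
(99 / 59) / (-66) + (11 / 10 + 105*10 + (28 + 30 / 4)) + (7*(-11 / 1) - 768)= 142529 / 590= 241.57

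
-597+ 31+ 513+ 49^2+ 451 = 2799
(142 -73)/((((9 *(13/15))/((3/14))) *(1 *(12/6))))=345/364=0.95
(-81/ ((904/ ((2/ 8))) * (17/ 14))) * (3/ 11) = -1701/ 338096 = -0.01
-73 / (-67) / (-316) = -73 / 21172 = -0.00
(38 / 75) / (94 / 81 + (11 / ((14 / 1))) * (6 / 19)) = 0.36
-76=-76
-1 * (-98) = 98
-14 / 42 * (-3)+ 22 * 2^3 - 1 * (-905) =1082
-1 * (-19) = 19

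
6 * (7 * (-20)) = -840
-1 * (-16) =16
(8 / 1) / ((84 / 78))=52 / 7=7.43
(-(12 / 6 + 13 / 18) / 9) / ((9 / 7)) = -343 / 1458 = -0.24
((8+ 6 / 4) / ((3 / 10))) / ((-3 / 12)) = -380 / 3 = -126.67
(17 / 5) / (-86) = -17 / 430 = -0.04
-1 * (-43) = 43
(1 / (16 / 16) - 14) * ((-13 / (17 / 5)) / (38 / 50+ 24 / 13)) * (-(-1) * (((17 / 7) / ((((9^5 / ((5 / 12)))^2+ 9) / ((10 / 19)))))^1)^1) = 5281250 / 4350901843197063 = 0.00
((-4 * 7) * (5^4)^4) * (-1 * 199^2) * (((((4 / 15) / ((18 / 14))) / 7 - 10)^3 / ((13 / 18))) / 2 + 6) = -3271863509006845703125000 / 28431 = -115080845169246445890.93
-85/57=-1.49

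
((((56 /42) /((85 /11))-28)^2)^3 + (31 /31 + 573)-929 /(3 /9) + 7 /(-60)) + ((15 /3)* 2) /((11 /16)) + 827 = 5617370052652314549147749 /12097447863187500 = 464343398.39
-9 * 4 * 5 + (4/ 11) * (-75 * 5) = -3480/ 11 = -316.36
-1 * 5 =-5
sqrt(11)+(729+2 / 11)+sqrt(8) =2 * sqrt(2)+sqrt(11)+8021 / 11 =735.33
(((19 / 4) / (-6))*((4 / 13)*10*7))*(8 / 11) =-12.40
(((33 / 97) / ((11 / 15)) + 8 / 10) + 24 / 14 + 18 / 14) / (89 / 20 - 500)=-752 / 87397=-0.01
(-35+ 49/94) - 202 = -22229/94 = -236.48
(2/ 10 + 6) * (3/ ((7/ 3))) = 279/ 35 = 7.97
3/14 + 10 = 143/14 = 10.21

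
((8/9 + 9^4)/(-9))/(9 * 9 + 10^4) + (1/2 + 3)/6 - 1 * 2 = -4863407/3266244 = -1.49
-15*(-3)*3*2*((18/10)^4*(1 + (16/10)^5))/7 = 12716674542/2734375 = 4650.67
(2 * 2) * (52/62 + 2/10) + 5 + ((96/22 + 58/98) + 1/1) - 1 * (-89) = 8697896/83545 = 104.11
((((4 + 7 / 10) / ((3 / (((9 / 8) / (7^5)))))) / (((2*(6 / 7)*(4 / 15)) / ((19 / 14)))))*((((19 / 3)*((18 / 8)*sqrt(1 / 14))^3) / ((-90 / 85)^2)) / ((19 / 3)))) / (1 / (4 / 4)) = 6968079*sqrt(14) / 431773712384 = 0.00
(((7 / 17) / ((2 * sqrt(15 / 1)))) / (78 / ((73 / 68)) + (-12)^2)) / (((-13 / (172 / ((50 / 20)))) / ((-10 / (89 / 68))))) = 87892 * sqrt(15) / 34310835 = 0.01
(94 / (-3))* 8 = -752 / 3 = -250.67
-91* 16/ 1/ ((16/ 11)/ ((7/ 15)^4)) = -2403401/ 50625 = -47.47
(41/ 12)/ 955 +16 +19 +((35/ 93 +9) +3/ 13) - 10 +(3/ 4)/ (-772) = 123397125571/ 3565389360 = 34.61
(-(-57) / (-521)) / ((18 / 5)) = -95 / 3126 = -0.03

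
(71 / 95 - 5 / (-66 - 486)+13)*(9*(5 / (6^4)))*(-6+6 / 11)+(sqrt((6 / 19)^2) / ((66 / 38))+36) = 46483753 / 1384416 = 33.58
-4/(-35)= 4/35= 0.11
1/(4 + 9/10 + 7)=10/119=0.08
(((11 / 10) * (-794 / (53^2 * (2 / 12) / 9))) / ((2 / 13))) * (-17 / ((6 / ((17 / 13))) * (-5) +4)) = -97.95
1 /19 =0.05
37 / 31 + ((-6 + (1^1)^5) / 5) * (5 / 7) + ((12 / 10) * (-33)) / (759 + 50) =377714 / 877765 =0.43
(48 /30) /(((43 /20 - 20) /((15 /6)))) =-80 /357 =-0.22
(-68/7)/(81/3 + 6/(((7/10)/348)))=-0.00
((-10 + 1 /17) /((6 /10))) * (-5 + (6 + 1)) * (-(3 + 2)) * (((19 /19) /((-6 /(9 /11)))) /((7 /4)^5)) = -4326400 /3142909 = -1.38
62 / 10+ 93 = 496 / 5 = 99.20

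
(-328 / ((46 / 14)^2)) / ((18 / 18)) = -16072 / 529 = -30.38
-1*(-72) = 72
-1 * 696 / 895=-696 / 895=-0.78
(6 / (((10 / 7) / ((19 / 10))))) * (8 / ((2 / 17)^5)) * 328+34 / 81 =1881422694553 / 2025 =929097626.94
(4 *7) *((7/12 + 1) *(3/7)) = 19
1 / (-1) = -1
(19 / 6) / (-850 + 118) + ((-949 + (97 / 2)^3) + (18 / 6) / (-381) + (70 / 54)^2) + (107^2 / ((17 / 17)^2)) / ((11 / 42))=38976378749705 / 248492772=156851.16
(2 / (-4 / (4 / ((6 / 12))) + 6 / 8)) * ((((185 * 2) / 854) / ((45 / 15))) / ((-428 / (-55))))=20350 / 137067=0.15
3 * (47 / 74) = 141 / 74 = 1.91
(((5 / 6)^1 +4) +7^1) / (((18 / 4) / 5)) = 355 / 27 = 13.15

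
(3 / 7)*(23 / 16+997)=47925 / 112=427.90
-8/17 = -0.47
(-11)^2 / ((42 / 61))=7381 / 42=175.74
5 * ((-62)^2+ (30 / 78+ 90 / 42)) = 1750170 / 91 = 19232.64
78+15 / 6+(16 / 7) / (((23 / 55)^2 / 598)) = 2542721 / 322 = 7896.65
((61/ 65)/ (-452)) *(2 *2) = -61/ 7345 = -0.01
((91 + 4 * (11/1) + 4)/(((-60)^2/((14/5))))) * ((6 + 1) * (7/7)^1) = 6811/9000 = 0.76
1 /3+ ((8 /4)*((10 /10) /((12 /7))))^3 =415 /216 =1.92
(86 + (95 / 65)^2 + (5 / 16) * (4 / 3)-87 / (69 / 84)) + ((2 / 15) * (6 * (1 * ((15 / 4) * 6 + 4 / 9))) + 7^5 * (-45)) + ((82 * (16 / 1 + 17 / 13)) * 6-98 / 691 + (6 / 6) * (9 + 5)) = -361527804795817 / 483465060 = -747784.76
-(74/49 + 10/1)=-564/49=-11.51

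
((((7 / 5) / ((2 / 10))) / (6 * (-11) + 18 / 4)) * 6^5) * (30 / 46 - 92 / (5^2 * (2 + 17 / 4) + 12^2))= -346586688 / 1132543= -306.03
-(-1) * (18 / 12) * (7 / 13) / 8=21 / 208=0.10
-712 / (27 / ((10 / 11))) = -7120 / 297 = -23.97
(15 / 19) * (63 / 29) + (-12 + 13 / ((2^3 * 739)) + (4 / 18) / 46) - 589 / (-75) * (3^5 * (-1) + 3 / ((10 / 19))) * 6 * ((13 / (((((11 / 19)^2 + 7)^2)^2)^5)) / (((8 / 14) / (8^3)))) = -243069635666040710299429161353247754186657457108213800550302447766524118493721 / 23649722076193168685995654862611971775474855583408775277616959451616509952000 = -10.28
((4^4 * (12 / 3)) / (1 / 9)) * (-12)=-110592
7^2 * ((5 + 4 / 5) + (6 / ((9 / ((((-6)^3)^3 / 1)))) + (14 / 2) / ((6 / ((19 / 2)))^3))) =-2844314700367 / 8640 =-329203090.32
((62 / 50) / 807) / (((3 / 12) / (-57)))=-2356 / 6725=-0.35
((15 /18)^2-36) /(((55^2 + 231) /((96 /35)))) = -1271 /42735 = -0.03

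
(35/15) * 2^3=56/3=18.67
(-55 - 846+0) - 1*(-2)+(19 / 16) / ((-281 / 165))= -4045039 / 4496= -899.70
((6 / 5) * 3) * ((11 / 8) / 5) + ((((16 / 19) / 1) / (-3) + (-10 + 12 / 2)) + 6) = 15443 / 5700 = 2.71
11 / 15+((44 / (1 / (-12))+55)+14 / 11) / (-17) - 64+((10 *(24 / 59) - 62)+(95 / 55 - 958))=-173723897 / 165495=-1049.72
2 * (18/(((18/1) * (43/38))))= 76/43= 1.77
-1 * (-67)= 67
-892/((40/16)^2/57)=-203376/25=-8135.04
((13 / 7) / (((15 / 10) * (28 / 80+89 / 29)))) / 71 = 15080 / 2956653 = 0.01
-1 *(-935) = 935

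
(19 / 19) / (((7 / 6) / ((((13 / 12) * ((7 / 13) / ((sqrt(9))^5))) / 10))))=1 / 4860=0.00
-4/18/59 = -0.00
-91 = -91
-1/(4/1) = -1/4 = -0.25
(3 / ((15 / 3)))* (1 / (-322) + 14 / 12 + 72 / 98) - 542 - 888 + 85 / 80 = -128730317 / 90160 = -1427.80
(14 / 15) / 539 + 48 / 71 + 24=2023702 / 82005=24.68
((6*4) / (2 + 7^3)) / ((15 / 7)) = 56 / 1725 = 0.03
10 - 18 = -8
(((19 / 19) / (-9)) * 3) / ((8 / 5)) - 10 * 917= -220085 / 24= -9170.21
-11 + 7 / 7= -10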